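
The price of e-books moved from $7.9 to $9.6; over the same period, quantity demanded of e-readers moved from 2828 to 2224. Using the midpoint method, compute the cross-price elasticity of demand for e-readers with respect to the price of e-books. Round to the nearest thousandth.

-1.231

%ΔQ_x = (2224 − 2828)/[(2828+2224)/2] = -604/2526 ≈ -0.2391.
%ΔP_y = (9.6 − 7.9)/[(7.9+9.6)/2] ≈ 0.1943.
E_xy = -0.2391/0.1943 ≈ -1.231.
E_xy < 0, so e-readers and e-books are complements.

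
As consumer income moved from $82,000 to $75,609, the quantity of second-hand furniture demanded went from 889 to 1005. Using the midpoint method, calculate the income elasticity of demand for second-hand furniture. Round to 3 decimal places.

%ΔQ = (1005 − 889)/[(889+1005)/2] = 116/947 ≈ 0.1225.
%ΔY = (75,609 − 82,000)/[(82,000+75,609)/2] = -6391/78804.5 ≈ -0.0811.
E_I = %ΔQ/%ΔY ≈ -1.510.
E_I < 0: inferior good.

-1.510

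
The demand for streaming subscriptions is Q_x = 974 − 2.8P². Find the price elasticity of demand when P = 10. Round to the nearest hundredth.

-0.81

At P = 10, Q_x = 694.
dQ_x/dP = −2·2.8·P = −56.
Point elasticity E = (dQ_x/dP)·(P/Q_x) = -56 × 10/694 ≈ -0.81.
|E| < 1, so demand is inelastic at this price.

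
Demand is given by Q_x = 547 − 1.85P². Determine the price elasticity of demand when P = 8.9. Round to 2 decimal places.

-0.73

At P = 8.9, Q_x = 400.4615.
dQ_x/dP = −2·1.85·P = −32.93.
Point elasticity E = (dQ_x/dP)·(P/Q_x) = -32.93 × 8.9/400.4615 ≈ -0.73.
|E| < 1, so demand is inelastic at this price.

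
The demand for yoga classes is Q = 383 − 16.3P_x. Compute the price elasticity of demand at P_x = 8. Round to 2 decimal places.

At P_x = 8, Q = 252.6.
dQ/dP_x = −16.3.
Point elasticity E = (dQ/dP_x)·(P_x/Q) = -16.3 × 8/252.6 ≈ -0.52.
|E| < 1, so demand is inelastic at this price.

-0.52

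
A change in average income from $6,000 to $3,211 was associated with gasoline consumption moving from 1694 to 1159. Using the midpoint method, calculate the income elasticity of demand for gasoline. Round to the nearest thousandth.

%ΔQ = (1159 − 1694)/[(1694+1159)/2] = -535/1426.5 ≈ -0.3750.
%ΔI = (3,211 − 6,000)/[(6,000+3,211)/2] = -2789/4605.5 ≈ -0.6056.
E_I = %ΔQ/%ΔI ≈ 0.619.
E_I ∈ (0,1): normal good (necessity).

0.619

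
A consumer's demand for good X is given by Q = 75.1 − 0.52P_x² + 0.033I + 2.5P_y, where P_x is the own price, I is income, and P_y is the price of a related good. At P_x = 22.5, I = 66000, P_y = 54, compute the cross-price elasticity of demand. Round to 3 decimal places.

0.064

First evaluate Q: 75.1 − 0.52(22.5)² + 0.033(66000) + 2.5(54) = 75.1 − 263.25 + 2178 + 135 = 2124.85.
∂Q/∂P_y = +2.5, so E_xy = 2.5·(54/2124.85) ≈ 0.064.
E_xy > 0: the goods are substitutes.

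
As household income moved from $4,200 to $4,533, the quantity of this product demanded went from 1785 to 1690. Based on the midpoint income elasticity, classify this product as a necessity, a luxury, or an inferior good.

%ΔQ = (1690 − 1785)/[(1785+1690)/2] = -95/1737.5 ≈ -0.0547.
%ΔI = (4,533 − 4,200)/[(4,200+4,533)/2] = 333/4366.5 ≈ 0.0763.
E_I = %ΔQ/%ΔI ≈ -0.717.
E_I < 0: inferior good.

inferior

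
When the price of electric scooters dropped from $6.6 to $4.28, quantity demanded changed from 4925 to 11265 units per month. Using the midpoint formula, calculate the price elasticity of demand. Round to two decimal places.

-1.84

%ΔQ = (11265 − 4925)/[(4925 + 11265)/2] = 6340/8095 ≈ 0.7832.
%ΔP = (4.28 − 6.6)/[(6.6 + 4.28)/2] = -2.32/5.44 ≈ -0.4265.
Arc elasticity E = %ΔQ/%ΔP ≈ 0.7832/-0.4265 ≈ -1.84.
|E| > 1: demand is elastic over this range.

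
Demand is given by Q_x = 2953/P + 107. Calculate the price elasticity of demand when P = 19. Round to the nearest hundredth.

At P = 19, Q_x = 262.4211.
dQ_x/dP = −2953/P² = −8.1801.
Point elasticity E = (dQ_x/dP)·(P/Q_x) = -8.1801 × 19/262.4211 ≈ -0.59.
|E| < 1, so demand is inelastic at this price.

-0.59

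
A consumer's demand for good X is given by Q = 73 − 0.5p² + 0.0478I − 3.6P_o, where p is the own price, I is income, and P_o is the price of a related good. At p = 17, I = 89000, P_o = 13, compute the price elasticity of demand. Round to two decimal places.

At the given point, Q = 73 − 0.5(17)² + 0.0478(89000) − 3.6(13) = 73 − 144.5 + 4254.2 − 46.8 = 4135.9.
∂Q/∂p = −2·0.5·p = -17, so E_p = -17·(17/4135.9) ≈ -0.07.
|E_p| < 1: demand is inelastic.

-0.07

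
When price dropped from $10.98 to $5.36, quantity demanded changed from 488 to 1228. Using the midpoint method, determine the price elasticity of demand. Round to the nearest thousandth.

-1.254

%ΔQ = (1228 − 488)/[(488 + 1228)/2] = 740/858 ≈ 0.8625.
%Δp = (5.36 − 10.98)/[(10.98 + 5.36)/2] = -5.62/8.17 ≈ -0.6879.
Arc elasticity E = %ΔQ/%Δp ≈ 0.8625/-0.6879 ≈ -1.254.
|E| > 1: demand is elastic over this range.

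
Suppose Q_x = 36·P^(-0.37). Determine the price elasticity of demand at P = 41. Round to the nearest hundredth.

For a Cobb–Douglas (constant-elasticity) form Q_x = A·P^α·…, the elasticity with respect to P equals the exponent α at every point.
Here the exponent on P is -0.37, so the price elasticity of demand is -0.37.

-0.37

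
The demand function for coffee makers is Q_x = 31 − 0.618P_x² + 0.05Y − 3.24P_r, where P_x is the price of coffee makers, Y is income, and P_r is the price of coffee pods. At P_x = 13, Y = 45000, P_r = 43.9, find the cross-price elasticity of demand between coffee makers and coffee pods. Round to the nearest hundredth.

Q_x = 31 − 0.618(13)² + 0.05(45000) − 3.24(43.9) = 31 − 104.442 + 2250 − 142.236 = 2034.322.
∂Q_x/∂P_r = −3.24, so E_xy = -3.24·(43.9/2034.322) ≈ -0.07.
E_xy < 0: the goods are complements.

-0.07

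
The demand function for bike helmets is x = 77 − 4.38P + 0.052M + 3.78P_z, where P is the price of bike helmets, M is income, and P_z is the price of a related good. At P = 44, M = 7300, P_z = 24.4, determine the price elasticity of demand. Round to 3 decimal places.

-0.541

Evaluating quantity at (P, M, P_z) gives x = 77 − 4.38(44) + 0.052(7300) + 3.78(24.4) = 77 − 192.72 + 379.6 + 92.232 = 356.112.
∂x/∂P = −4.38, so E_p = (−4.38)·(44/356.112) ≈ -0.541.
|E_p| < 1: demand is inelastic.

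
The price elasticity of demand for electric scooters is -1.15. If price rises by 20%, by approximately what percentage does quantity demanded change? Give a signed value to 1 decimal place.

-23.0

%ΔQ ≈ E × %ΔP = (-1.15) × (20%) = -23.0%.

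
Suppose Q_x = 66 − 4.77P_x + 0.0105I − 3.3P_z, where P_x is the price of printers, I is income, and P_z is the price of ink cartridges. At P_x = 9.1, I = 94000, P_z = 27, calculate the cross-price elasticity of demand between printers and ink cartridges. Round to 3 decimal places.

At the given point, Q_x = 66 − 4.77(9.1) + 0.0105(94000) − 3.3(27) = 66 − 43.407 + 987 − 89.1 = 920.493.
∂Q_x/∂P_z = −3.3, so E_xy = -3.3·(27/920.493) ≈ -0.097.
E_xy < 0: the goods are complements.

-0.097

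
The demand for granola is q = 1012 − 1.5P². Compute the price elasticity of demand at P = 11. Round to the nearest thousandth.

At P = 11, q = 830.5.
dq/dP = −2·1.5·P = −33.
Point elasticity E = (dq/dP)·(P/q) = -33 × 11/830.5 ≈ -0.437.
|E| < 1, so demand is inelastic at this price.

-0.437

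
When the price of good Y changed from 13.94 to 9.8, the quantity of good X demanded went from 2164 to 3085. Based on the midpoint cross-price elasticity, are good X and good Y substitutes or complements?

%ΔQ_x = (3085 − 2164)/[(2164+3085)/2] = 921/2624.5 ≈ 0.3509.
%ΔP_y = (9.8 − 13.94)/[(13.94+9.8)/2] ≈ -0.3488.
E_xy = 0.3509/-0.3488 ≈ -1.006.
E_xy < 0, so the goods are complements.

complements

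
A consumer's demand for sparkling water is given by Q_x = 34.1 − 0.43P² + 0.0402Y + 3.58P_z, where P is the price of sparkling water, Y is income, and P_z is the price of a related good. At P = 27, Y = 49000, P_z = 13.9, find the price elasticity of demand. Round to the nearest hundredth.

-0.36

Evaluating quantity at (P, Y, P_z) gives Q_x = 34.1 − 0.43(27)² + 0.0402(49000) + 3.58(13.9) = 34.1 − 313.47 + 1969.8 + 49.762 = 1740.192.
∂Q_x/∂P = −2·0.43·P = -23.22, so E_p = -23.22·(27/1740.192) ≈ -0.36.
|E_p| < 1: demand is inelastic.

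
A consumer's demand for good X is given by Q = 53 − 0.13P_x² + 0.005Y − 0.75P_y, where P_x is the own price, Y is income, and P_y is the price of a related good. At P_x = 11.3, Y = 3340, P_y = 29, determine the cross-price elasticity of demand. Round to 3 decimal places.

-0.694

At the given point, Q = 53 − 0.13(11.3)² + 0.005(3340) − 0.75(29) = 53 − 16.5997 + 16.7 − 21.75 = 31.3503.
∂Q/∂P_y = −0.75, so E_xy = -0.75·(29/31.3503) ≈ -0.694.
E_xy < 0: the goods are complements.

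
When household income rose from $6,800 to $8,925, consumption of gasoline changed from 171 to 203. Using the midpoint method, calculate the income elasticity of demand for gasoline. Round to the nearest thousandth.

0.633

%ΔQ = (203 − 171)/[(171+203)/2] = 32/187 ≈ 0.1711.
%ΔM = (8,925 − 6,800)/[(6,800+8,925)/2] = 2125/7862.5 ≈ 0.2703.
E_I = %ΔQ/%ΔM ≈ 0.633.
E_I ∈ (0,1): normal good (necessity).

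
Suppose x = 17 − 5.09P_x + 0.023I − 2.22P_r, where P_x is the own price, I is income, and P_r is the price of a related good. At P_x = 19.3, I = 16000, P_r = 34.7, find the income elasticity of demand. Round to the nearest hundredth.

1.75

Substituting, x = 17 − 5.09(19.3) + 0.023(16000) − 2.22(34.7) = 17 − 98.237 + 368 − 77.034 = 209.729.
∂x/∂I = +0.023, so E_I = 0.023·(16000/209.729) ≈ 1.75.
E_I > 1: normal good (luxury).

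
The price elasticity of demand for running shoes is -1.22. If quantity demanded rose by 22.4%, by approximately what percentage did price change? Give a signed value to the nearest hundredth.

%ΔQ ≈ E × %ΔP ⇒ %ΔP = %ΔQ / E = (22.4%)/(-1.22) ≈ -18.36%.

-18.36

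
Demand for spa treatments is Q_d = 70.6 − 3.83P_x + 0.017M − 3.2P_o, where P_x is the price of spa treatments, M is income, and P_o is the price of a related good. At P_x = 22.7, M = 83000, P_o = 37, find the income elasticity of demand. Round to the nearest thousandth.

First evaluate Q_d: 70.6 − 3.83(22.7) + 0.017(83000) − 3.2(37) = 70.6 − 86.941 + 1411 − 118.4 = 1276.259.
∂Q_d/∂M = +0.017, so E_I = 0.017·(83000/1276.259) ≈ 1.106.
E_I > 1: normal good (luxury).

1.106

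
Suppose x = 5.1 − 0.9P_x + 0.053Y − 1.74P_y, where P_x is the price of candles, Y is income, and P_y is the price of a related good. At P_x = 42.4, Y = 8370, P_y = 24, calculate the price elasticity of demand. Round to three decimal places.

-0.103

Evaluating quantity at (P_x, Y, P_y) gives x = 5.1 − 0.9(42.4) + 0.053(8370) − 1.74(24) = 5.1 − 38.16 + 443.61 − 41.76 = 368.79.
∂x/∂P_x = −0.9, so E_p = (−0.9)·(42.4/368.79) ≈ -0.103.
|E_p| < 1: demand is inelastic.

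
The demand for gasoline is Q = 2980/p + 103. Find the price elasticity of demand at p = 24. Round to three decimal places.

-0.547

At p = 24, Q = 227.1667.
dQ/dp = −2980/p² = −5.1736.
Point elasticity E = (dQ/dp)·(p/Q) = -5.1736 × 24/227.1667 ≈ -0.547.
|E| < 1, so demand is inelastic at this price.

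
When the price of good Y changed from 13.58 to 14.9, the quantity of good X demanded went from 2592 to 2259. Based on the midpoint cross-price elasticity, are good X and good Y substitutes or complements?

%ΔQ_x = (2259 − 2592)/[(2592+2259)/2] = -333/2425.5 ≈ -0.1373.
%ΔP_y = (14.9 − 13.58)/[(13.58+14.9)/2] ≈ 0.0927.
E_xy = -0.1373/0.0927 ≈ -1.481.
E_xy < 0, so the goods are complements.

complements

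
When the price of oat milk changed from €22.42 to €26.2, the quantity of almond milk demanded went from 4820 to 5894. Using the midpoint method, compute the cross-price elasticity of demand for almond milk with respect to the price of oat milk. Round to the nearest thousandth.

1.289

%ΔQ_x = (5894 − 4820)/[(4820+5894)/2] = 1074/5357 ≈ 0.2005.
%ΔP_y = (26.2 − 22.42)/[(22.42+26.2)/2] ≈ 0.1555.
E_xy = 0.2005/0.1555 ≈ 1.289.
E_xy > 0, so almond milk and oat milk are substitutes.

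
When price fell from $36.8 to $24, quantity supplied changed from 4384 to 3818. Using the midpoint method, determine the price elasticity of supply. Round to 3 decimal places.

0.328

%ΔQ = (3818 − 4384)/[(4384 + 3818)/2] = -566/4101 ≈ -0.1380.
%Δp = (24 − 36.8)/[(36.8 + 24)/2] = -12.8/30.4 ≈ -0.4211.
Arc elasticity E = %ΔQ/%Δp ≈ -0.1380/-0.4211 ≈ 0.328.
|E| < 1: supply is inelastic over this range.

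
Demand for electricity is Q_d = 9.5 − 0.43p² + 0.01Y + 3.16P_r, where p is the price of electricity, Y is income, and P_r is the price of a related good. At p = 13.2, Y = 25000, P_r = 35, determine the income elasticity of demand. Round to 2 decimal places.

0.85

At the given point, Q_d = 9.5 − 0.43(13.2)² + 0.01(25000) + 3.16(35) = 9.5 − 74.9232 + 250 + 110.6 = 295.1768.
∂Q_d/∂Y = +0.01, so E_I = 0.01·(25000/295.1768) ≈ 0.85.
E_I ∈ (0,1): normal good (necessity).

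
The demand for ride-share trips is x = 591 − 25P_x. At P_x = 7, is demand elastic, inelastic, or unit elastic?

inelastic

At P_x = 7, x = 416.
dx/dP_x = −25.
Point elasticity E = (dx/dP_x)·(P_x/x) = -25 × 7/416 ≈ -0.421.
|E| ≈ 0.421 < 1, so demand is inelastic.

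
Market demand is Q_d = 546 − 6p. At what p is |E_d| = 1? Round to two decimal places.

45.50

For linear demand Q_d = a − bp, E = −bp/(a − bp). |E| = 1 ⇒ bp = a − bp ⇒ p = a/(2b).
p = 546/(2·6) = 45.50.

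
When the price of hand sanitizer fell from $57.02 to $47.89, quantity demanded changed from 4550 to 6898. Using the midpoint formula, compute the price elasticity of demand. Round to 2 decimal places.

%Δq = (6898 − 4550)/[(4550 + 6898)/2] = 2348/5724 ≈ 0.4102.
%ΔP = (47.89 − 57.02)/[(57.02 + 47.89)/2] = -9.13/52.455 ≈ -0.1741.
Arc elasticity E = %Δq/%ΔP ≈ 0.4102/-0.1741 ≈ -2.36.
|E| > 1: demand is elastic over this range.

-2.36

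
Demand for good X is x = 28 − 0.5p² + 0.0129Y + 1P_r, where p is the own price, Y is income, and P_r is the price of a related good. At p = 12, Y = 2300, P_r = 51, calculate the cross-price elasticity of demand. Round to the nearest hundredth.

First evaluate x: 28 − 0.5(12)² + 0.0129(2300) + 1(51) = 28 − 72 + 29.67 + 51 = 36.67.
∂x/∂P_r = +1, so E_xy = 1·(51/36.67) ≈ 1.39.
E_xy > 0: the goods are substitutes.

1.39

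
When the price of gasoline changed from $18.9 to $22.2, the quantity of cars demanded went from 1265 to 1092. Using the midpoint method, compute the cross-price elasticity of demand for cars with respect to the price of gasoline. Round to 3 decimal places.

%ΔQ_x = (1092 − 1265)/[(1265+1092)/2] = -173/1178.5 ≈ -0.1468.
%ΔP_y = (22.2 − 18.9)/[(18.9+22.2)/2] ≈ 0.1606.
E_xy = -0.1468/0.1606 ≈ -0.914.
E_xy < 0, so cars and gasoline are complements.

-0.914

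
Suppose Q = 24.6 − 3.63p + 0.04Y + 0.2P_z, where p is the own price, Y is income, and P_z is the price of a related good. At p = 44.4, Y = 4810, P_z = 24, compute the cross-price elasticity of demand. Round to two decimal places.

Evaluating quantity at (p, Y, P_z) gives Q = 24.6 − 3.63(44.4) + 0.04(4810) + 0.2(24) = 24.6 − 161.172 + 192.4 + 4.8 = 60.628.
∂Q/∂P_z = +0.2, so E_xy = 0.2·(24/60.628) ≈ 0.08.
E_xy > 0: the goods are substitutes.

0.08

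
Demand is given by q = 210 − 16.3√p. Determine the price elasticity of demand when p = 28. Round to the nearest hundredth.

-0.35

At p = 28, q = 123.7485.
dq/dp = −16.3/(2√p) = −16.3/(2·5.2915).
Point elasticity E = (dq/dp)·(p/q) = -1.5402 × 28/123.7485 ≈ -0.35.
|E| < 1, so demand is inelastic at this price.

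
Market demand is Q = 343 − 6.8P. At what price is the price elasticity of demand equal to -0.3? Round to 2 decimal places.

Set −bP/(a − bP) = −0.3 ⇒ bP = 0.3(a − bP) ⇒ bP(1+0.3) = 0.3·a.
P = 0.3·343/(6.8·1.3) ≈ 11.64.

11.64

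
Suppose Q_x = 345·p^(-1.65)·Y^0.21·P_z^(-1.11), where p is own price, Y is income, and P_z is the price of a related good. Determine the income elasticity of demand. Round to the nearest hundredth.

0.21

For a Cobb–Douglas (constant-elasticity) form Q_x = A·Y^α·…, the elasticity with respect to Y equals the exponent α at every point.
Here the exponent on Y is 0.21, so the income elasticity of demand is 0.21.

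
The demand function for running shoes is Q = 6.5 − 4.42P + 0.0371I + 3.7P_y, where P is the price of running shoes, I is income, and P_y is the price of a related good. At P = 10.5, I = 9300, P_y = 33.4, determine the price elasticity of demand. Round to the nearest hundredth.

Substituting, Q = 6.5 − 4.42(10.5) + 0.0371(9300) + 3.7(33.4) = 6.5 − 46.41 + 345.03 + 123.58 = 428.7.
∂Q/∂P = −4.42, so E_p = (−4.42)·(10.5/428.7) ≈ -0.11.
|E_p| < 1: demand is inelastic.

-0.11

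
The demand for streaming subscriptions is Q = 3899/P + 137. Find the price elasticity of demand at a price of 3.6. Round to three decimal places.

At P = 3.6, Q = 1220.0556.
dQ/dP = −3899/P² = −300.8488.
Point elasticity E = (dQ/dP)·(P/Q) = -300.8488 × 3.6/1220.0556 ≈ -0.888.
|E| < 1, so demand is inelastic at this price.

-0.888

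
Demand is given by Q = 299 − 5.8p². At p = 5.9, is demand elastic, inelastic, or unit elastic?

elastic

At p = 5.9, Q = 97.102.
dQ/dp = −2·5.8·p = −68.44.
Point elasticity E = (dQ/dp)·(p/Q) = -68.44 × 5.9/97.102 ≈ -4.158.
|E| ≈ 4.158 > 1, so demand is elastic.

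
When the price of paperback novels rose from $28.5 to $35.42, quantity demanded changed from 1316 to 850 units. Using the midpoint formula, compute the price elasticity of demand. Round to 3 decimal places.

%Δq = (850 − 1316)/[(1316 + 850)/2] = -466/1083 ≈ -0.4303.
%Δp = (35.42 − 28.5)/[(28.5 + 35.42)/2] = 6.92/31.96 ≈ 0.2165.
Arc elasticity E = %Δq/%Δp ≈ -0.4303/0.2165 ≈ -1.987.
|E| > 1: demand is elastic over this range.

-1.987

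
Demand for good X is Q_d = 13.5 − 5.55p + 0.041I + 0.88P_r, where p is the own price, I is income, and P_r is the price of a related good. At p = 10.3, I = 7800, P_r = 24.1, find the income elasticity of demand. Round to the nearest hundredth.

Substituting, Q_d = 13.5 − 5.55(10.3) + 0.041(7800) + 0.88(24.1) = 13.5 − 57.165 + 319.8 + 21.208 = 297.343.
∂Q_d/∂I = +0.041, so E_I = 0.041·(7800/297.343) ≈ 1.08.
E_I > 1: normal good (luxury).

1.08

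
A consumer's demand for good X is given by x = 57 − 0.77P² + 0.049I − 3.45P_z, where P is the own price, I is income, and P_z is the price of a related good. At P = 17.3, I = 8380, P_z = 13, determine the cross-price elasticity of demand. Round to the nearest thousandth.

First evaluate x: 57 − 0.77(17.3)² + 0.049(8380) − 3.45(13) = 57 − 230.4533 + 410.62 − 44.85 = 192.3167.
∂x/∂P_z = −3.45, so E_xy = -3.45·(13/192.3167) ≈ -0.233.
E_xy < 0: the goods are complements.

-0.233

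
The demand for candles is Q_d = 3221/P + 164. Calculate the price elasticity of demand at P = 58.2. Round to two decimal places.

-0.25

At P = 58.2, Q_d = 219.3436.
dQ_d/dP = −3221/P² = −0.9509.
Point elasticity E = (dQ_d/dP)·(P/Q_d) = -0.9509 × 58.2/219.3436 ≈ -0.25.
|E| < 1, so demand is inelastic at this price.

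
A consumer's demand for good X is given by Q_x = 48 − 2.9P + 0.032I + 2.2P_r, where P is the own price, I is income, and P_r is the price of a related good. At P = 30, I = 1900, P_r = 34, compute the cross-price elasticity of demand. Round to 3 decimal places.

0.774

At the given point, Q_x = 48 − 2.9(30) + 0.032(1900) + 2.2(34) = 48 − 87 + 60.8 + 74.8 = 96.6.
∂Q_x/∂P_r = +2.2, so E_xy = 2.2·(34/96.6) ≈ 0.774.
E_xy > 0: the goods are substitutes.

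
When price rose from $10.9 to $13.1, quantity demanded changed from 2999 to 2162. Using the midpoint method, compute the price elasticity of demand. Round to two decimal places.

%Δq = (2162 − 2999)/[(2999 + 2162)/2] = -837/2580.5 ≈ -0.3244.
%ΔP = (13.1 − 10.9)/[(10.9 + 13.1)/2] = 2.2/12 ≈ 0.1833.
Arc elasticity E = %Δq/%ΔP ≈ -0.3244/0.1833 ≈ -1.77.
|E| > 1: demand is elastic over this range.

-1.77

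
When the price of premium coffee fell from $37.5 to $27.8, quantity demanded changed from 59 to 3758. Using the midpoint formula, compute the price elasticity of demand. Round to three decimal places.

%ΔQ = (3758 − 59)/[(59 + 3758)/2] = 3699/1908.5 ≈ 1.9382.
%Δp = (27.8 − 37.5)/[(37.5 + 27.8)/2] = -9.7/32.65 ≈ -0.2971.
Arc elasticity E = %ΔQ/%Δp ≈ 1.9382/-0.2971 ≈ -6.524.
|E| > 1: demand is elastic over this range.

-6.524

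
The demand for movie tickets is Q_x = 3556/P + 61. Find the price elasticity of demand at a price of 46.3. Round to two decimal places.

At P = 46.3, Q_x = 137.8035.
dQ_x/dP = −3556/P² = −1.6588.
Point elasticity E = (dQ_x/dP)·(P/Q_x) = -1.6588 × 46.3/137.8035 ≈ -0.56.
|E| < 1, so demand is inelastic at this price.

-0.56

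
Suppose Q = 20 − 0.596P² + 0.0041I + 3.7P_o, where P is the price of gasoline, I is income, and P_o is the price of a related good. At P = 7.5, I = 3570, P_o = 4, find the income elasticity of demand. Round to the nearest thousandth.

0.920

Evaluating quantity at (P, I, P_o) gives Q = 20 − 0.596(7.5)² + 0.0041(3570) + 3.7(4) = 20 − 33.525 + 14.637 + 14.8 = 15.912.
∂Q/∂I = +0.0041, so E_I = 0.0041·(3570/15.912) ≈ 0.920.
E_I ∈ (0,1): normal good (necessity).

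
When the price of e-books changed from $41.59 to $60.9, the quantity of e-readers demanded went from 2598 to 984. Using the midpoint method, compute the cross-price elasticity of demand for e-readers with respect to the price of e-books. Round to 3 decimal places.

%ΔQ_x = (984 − 2598)/[(2598+984)/2] = -1614/1791 ≈ -0.9012.
%ΔP_y = (60.9 − 41.59)/[(41.59+60.9)/2] ≈ 0.3768.
E_xy = -0.9012/0.3768 ≈ -2.392.
E_xy < 0, so e-readers and e-books are complements.

-2.392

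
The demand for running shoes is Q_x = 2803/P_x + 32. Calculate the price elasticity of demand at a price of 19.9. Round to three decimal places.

-0.815

At P_x = 19.9, Q_x = 172.8543.
dQ_x/dP_x = −2803/P_x² = −7.0781.
Point elasticity E = (dQ_x/dP_x)·(P_x/Q_x) = -7.0781 × 19.9/172.8543 ≈ -0.815.
|E| < 1, so demand is inelastic at this price.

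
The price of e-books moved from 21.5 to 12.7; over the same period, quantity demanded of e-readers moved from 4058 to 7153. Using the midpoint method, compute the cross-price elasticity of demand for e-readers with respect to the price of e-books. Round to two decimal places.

-1.07

%ΔQ_x = (7153 − 4058)/[(4058+7153)/2] = 3095/5605.5 ≈ 0.5521.
%ΔP_y = (12.7 − 21.5)/[(21.5+12.7)/2] ≈ -0.5146.
E_xy = 0.5521/-0.5146 ≈ -1.07.
E_xy < 0, so e-readers and e-books are complements.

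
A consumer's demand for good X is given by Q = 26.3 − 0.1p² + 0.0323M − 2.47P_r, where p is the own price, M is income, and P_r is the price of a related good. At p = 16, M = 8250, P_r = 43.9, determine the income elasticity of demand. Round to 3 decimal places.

1.679

At the given point, Q = 26.3 − 0.1(16)² + 0.0323(8250) − 2.47(43.9) = 26.3 − 25.6 + 266.475 − 108.433 = 158.742.
∂Q/∂M = +0.0323, so E_I = 0.0323·(8250/158.742) ≈ 1.679.
E_I > 1: normal good (luxury).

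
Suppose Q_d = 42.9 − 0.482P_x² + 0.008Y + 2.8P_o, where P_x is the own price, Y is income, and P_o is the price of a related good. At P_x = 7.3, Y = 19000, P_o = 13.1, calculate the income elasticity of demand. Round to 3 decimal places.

0.738

First evaluate Q_d: 42.9 − 0.482(7.3)² + 0.008(19000) + 2.8(13.1) = 42.9 − 25.6858 + 152 + 36.68 = 205.8942.
∂Q_d/∂Y = +0.008, so E_I = 0.008·(19000/205.8942) ≈ 0.738.
E_I ∈ (0,1): normal good (necessity).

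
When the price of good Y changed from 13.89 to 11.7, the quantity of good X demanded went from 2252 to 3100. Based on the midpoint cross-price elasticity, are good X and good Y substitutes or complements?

complements

%ΔQ_x = (3100 − 2252)/[(2252+3100)/2] = 848/2676 ≈ 0.3169.
%ΔP_y = (11.7 − 13.89)/[(13.89+11.7)/2] ≈ -0.1712.
E_xy = 0.3169/-0.1712 ≈ -1.851.
E_xy < 0, so the goods are complements.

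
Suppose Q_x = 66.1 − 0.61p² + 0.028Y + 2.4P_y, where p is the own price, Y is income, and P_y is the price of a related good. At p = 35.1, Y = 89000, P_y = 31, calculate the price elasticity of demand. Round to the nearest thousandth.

-0.799

Substituting, Q_x = 66.1 − 0.61(35.1)² + 0.028(89000) + 2.4(31) = 66.1 − 751.5261 + 2492 + 74.4 = 1880.9739.
∂Q_x/∂p = −2·0.61·p = -42.822, so E_p = -42.822·(35.1/1880.9739) ≈ -0.799.
|E_p| < 1: demand is inelastic.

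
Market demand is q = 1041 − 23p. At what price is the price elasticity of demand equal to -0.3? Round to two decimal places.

10.44

Set −bp/(a − bp) = −0.3 ⇒ bp = 0.3(a − bp) ⇒ bp(1+0.3) = 0.3·a.
p = 0.3·1041/(23·1.3) ≈ 10.44.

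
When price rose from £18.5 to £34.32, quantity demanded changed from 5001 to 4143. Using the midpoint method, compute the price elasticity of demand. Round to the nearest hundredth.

-0.31

%Δq = (4143 − 5001)/[(5001 + 4143)/2] = -858/4572 ≈ -0.1877.
%Δp = (34.32 − 18.5)/[(18.5 + 34.32)/2] = 15.82/26.41 ≈ 0.5990.
Arc elasticity E = %Δq/%Δp ≈ -0.1877/0.5990 ≈ -0.31.
|E| < 1: demand is inelastic over this range.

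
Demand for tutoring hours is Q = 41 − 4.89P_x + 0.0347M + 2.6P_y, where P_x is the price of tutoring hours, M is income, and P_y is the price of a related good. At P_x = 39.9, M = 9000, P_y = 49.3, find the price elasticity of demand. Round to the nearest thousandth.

Substituting, Q = 41 − 4.89(39.9) + 0.0347(9000) + 2.6(49.3) = 41 − 195.111 + 312.3 + 128.18 = 286.369.
∂Q/∂P_x = −4.89, so E_p = (−4.89)·(39.9/286.369) ≈ -0.681.
|E_p| < 1: demand is inelastic.

-0.681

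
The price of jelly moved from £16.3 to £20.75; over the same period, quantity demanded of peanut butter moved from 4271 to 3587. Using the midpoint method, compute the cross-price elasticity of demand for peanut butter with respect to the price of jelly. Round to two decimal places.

%ΔQ_x = (3587 − 4271)/[(4271+3587)/2] = -684/3929 ≈ -0.1741.
%ΔP_y = (20.75 − 16.3)/[(16.3+20.75)/2] ≈ 0.2402.
E_xy = -0.1741/0.2402 ≈ -0.72.
E_xy < 0, so peanut butter and jelly are complements.

-0.72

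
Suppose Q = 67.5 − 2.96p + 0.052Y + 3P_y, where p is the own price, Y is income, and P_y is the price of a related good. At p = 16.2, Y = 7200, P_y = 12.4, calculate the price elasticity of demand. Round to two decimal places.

-0.11

At the given point, Q = 67.5 − 2.96(16.2) + 0.052(7200) + 3(12.4) = 67.5 − 47.952 + 374.4 + 37.2 = 431.148.
∂Q/∂p = −2.96, so E_p = (−2.96)·(16.2/431.148) ≈ -0.11.
|E_p| < 1: demand is inelastic.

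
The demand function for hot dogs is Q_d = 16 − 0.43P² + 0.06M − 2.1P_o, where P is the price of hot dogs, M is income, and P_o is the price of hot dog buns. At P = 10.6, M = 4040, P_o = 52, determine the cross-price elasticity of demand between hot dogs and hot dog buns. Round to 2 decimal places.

-1.08

First evaluate Q_d: 16 − 0.43(10.6)² + 0.06(4040) − 2.1(52) = 16 − 48.3148 + 242.4 − 109.2 = 100.8852.
∂Q_d/∂P_o = −2.1, so E_xy = -2.1·(52/100.8852) ≈ -1.08.
E_xy < 0: the goods are complements.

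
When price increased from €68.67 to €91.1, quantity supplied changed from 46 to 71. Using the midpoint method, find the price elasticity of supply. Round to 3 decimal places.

1.522

%Δq = (71 − 46)/[(46 + 71)/2] = 25/58.5 ≈ 0.4274.
%Δp = (91.1 − 68.67)/[(68.67 + 91.1)/2] = 22.43/79.885 ≈ 0.2808.
Arc elasticity E = %Δq/%Δp ≈ 0.4274/0.2808 ≈ 1.522.
|E| > 1: supply is elastic over this range.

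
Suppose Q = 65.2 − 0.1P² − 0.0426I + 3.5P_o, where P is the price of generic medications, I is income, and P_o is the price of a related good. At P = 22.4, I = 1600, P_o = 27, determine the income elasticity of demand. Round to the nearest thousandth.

First evaluate Q: 65.2 − 0.1(22.4)² − 0.0426(1600) + 3.5(27) = 65.2 − 50.176 − 68.16 + 94.5 = 41.364.
∂Q/∂I = −0.0426, so E_I = -0.0426·(1600/41.364) ≈ -1.648.
E_I < 0: inferior good.

-1.648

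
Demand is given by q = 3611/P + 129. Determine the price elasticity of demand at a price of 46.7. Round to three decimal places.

-0.375

At P = 46.7, q = 206.3233.
dq/dP = −3611/P² = −1.6557.
Point elasticity E = (dq/dP)·(P/q) = -1.6557 × 46.7/206.3233 ≈ -0.375.
|E| < 1, so demand is inelastic at this price.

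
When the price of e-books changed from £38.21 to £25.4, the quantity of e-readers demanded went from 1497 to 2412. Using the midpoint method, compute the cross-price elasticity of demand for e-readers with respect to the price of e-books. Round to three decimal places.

-1.162

%ΔQ_x = (2412 − 1497)/[(1497+2412)/2] = 915/1954.5 ≈ 0.4682.
%ΔP_y = (25.4 − 38.21)/[(38.21+25.4)/2] ≈ -0.4028.
E_xy = 0.4682/-0.4028 ≈ -1.162.
E_xy < 0, so e-readers and e-books are complements.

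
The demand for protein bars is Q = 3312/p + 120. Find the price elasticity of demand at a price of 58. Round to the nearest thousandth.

-0.322

At p = 58, Q = 177.1034.
dQ/dp = −3312/p² = −0.9845.
Point elasticity E = (dQ/dp)·(p/Q) = -0.9845 × 58/177.1034 ≈ -0.322.
|E| < 1, so demand is inelastic at this price.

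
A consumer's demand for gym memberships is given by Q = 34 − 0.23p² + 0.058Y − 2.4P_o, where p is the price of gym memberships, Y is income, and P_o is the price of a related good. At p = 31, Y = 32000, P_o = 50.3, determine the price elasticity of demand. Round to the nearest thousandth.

At the given point, Q = 34 − 0.23(31)² + 0.058(32000) − 2.4(50.3) = 34 − 221.03 + 1856 − 120.72 = 1548.25.
∂Q/∂p = −2·0.23·p = -14.26, so E_p = -14.26·(31/1548.25) ≈ -0.286.
|E_p| < 1: demand is inelastic.

-0.286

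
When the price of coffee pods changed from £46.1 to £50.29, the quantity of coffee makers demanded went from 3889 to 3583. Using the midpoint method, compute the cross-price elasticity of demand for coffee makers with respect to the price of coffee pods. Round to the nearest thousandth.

-0.942

%ΔQ_x = (3583 − 3889)/[(3889+3583)/2] = -306/3736 ≈ -0.0819.
%ΔP_y = (50.29 − 46.1)/[(46.1+50.29)/2] ≈ 0.0869.
E_xy = -0.0819/0.0869 ≈ -0.942.
E_xy < 0, so coffee makers and coffee pods are complements.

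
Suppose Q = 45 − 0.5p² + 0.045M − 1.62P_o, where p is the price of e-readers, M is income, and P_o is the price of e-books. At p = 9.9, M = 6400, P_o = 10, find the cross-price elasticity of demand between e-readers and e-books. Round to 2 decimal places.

-0.06

Substituting, Q = 45 − 0.5(9.9)² + 0.045(6400) − 1.62(10) = 45 − 49.005 + 288 − 16.2 = 267.795.
∂Q/∂P_o = −1.62, so E_xy = -1.62·(10/267.795) ≈ -0.06.
E_xy < 0: the goods are complements.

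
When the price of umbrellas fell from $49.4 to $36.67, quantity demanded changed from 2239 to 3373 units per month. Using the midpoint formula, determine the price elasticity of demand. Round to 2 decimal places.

-1.37

%Δq = (3373 − 2239)/[(2239 + 3373)/2] = 1134/2806 ≈ 0.4041.
%ΔP = (36.67 − 49.4)/[(49.4 + 36.67)/2] = -12.73/43.035 ≈ -0.2958.
Arc elasticity E = %Δq/%ΔP ≈ 0.4041/-0.2958 ≈ -1.37.
|E| > 1: demand is elastic over this range.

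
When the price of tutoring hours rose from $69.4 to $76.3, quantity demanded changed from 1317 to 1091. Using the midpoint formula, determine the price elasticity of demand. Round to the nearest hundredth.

%Δq = (1091 − 1317)/[(1317 + 1091)/2] = -226/1204 ≈ -0.1877.
%ΔP = (76.3 − 69.4)/[(69.4 + 76.3)/2] = 6.9/72.85 ≈ 0.0947.
Arc elasticity E = %Δq/%ΔP ≈ -0.1877/0.0947 ≈ -1.98.
|E| > 1: demand is elastic over this range.

-1.98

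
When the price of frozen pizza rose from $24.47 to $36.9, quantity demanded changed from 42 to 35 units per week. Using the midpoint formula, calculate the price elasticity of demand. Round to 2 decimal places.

%ΔQ = (35 − 42)/[(42 + 35)/2] = -7/38.5 ≈ -0.1818.
%Δp = (36.9 − 24.47)/[(24.47 + 36.9)/2] = 12.43/30.685 ≈ 0.4051.
Arc elasticity E = %ΔQ/%Δp ≈ -0.1818/0.4051 ≈ -0.45.
|E| < 1: demand is inelastic over this range.

-0.45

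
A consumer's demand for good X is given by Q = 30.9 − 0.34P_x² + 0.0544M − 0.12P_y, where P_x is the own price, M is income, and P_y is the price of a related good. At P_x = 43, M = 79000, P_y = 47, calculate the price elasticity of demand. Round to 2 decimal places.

-0.34

Evaluating quantity at (P_x, M, P_y) gives Q = 30.9 − 0.34(43)² + 0.0544(79000) − 0.12(47) = 30.9 − 628.66 + 4297.6 − 5.64 = 3694.2.
∂Q/∂P_x = −2·0.34·P_x = -29.24, so E_p = -29.24·(43/3694.2) ≈ -0.34.
|E_p| < 1: demand is inelastic.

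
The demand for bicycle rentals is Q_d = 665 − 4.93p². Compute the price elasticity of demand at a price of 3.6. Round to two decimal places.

At p = 3.6, Q_d = 601.1072.
dQ_d/dp = −2·4.93·p = −35.496.
Point elasticity E = (dQ_d/dp)·(p/Q_d) = -35.496 × 3.6/601.1072 ≈ -0.21.
|E| < 1, so demand is inelastic at this price.

-0.21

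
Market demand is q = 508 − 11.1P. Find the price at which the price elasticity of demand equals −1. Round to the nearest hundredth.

For linear demand q = a − bP, E = −bP/(a − bP). |E| = 1 ⇒ bP = a − bP ⇒ P = a/(2b).
P = 508/(2·11.1) ≈ 22.88.

22.88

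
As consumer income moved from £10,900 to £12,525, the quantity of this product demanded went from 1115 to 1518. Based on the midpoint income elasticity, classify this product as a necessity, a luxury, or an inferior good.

%ΔQ = (1518 − 1115)/[(1115+1518)/2] = 403/1316.5 ≈ 0.3061.
%ΔY = (12,525 − 10,900)/[(10,900+12,525)/2] = 1625/11712.5 ≈ 0.1387.
E_I = %ΔQ/%ΔY ≈ 2.206.
E_I > 1: normal good (luxury).

luxury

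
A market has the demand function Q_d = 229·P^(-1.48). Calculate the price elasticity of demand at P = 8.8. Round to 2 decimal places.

For a Cobb–Douglas (constant-elasticity) form Q_d = A·P^α·…, the elasticity with respect to P equals the exponent α at every point.
Here the exponent on P is -1.48, so the price elasticity of demand is -1.48.

-1.48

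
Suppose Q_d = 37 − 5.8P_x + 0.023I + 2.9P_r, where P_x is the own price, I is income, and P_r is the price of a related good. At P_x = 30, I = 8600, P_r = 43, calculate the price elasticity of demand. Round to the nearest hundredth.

Substituting, Q_d = 37 − 5.8(30) + 0.023(8600) + 2.9(43) = 37 − 174 + 197.8 + 124.7 = 185.5.
∂Q_d/∂P_x = −5.8, so E_p = (−5.8)·(30/185.5) ≈ -0.94.
|E_p| < 1: demand is inelastic.

-0.94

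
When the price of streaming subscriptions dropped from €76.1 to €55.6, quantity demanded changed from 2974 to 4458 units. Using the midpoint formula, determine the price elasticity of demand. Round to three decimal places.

-1.283

%Δq = (4458 − 2974)/[(2974 + 4458)/2] = 1484/3716 ≈ 0.3994.
%ΔP = (55.6 − 76.1)/[(76.1 + 55.6)/2] = -20.5/65.85 ≈ -0.3113.
Arc elasticity E = %Δq/%ΔP ≈ 0.3994/-0.3113 ≈ -1.283.
|E| > 1: demand is elastic over this range.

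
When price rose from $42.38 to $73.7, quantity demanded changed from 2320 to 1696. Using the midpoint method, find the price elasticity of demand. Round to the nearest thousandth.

-0.576

%ΔQ = (1696 − 2320)/[(2320 + 1696)/2] = -624/2008 ≈ -0.3108.
%Δp = (73.7 − 42.38)/[(42.38 + 73.7)/2] = 31.32/58.04 ≈ 0.5396.
Arc elasticity E = %ΔQ/%Δp ≈ -0.3108/0.5396 ≈ -0.576.
|E| < 1: demand is inelastic over this range.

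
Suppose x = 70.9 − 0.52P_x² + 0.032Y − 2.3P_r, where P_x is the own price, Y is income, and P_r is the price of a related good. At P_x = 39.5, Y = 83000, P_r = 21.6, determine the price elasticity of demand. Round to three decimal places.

-0.870

First evaluate x: 70.9 − 0.52(39.5)² + 0.032(83000) − 2.3(21.6) = 70.9 − 811.33 + 2656 − 49.68 = 1865.89.
∂x/∂P_x = −2·0.52·P_x = -41.08, so E_p = -41.08·(39.5/1865.89) ≈ -0.870.
|E_p| < 1: demand is inelastic.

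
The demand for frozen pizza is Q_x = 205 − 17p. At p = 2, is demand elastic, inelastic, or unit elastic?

At p = 2, Q_x = 171.
dQ_x/dp = −17.
Point elasticity E = (dQ_x/dp)·(p/Q_x) = -17 × 2/171 ≈ -0.199.
|E| ≈ 0.199 < 1, so demand is inelastic.

inelastic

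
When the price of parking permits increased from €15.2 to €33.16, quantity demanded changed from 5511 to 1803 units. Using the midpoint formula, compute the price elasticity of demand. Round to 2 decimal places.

-1.37

%ΔQ = (1803 − 5511)/[(5511 + 1803)/2] = -3708/3657 ≈ -1.0139.
%Δp = (33.16 − 15.2)/[(15.2 + 33.16)/2] = 17.96/24.18 ≈ 0.7428.
Arc elasticity E = %ΔQ/%Δp ≈ -1.0139/0.7428 ≈ -1.37.
|E| > 1: demand is elastic over this range.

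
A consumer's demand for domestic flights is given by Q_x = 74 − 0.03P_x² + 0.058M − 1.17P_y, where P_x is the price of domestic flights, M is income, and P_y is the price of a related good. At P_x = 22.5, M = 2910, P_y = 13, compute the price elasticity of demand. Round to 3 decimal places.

Evaluating quantity at (P_x, M, P_y) gives Q_x = 74 − 0.03(22.5)² + 0.058(2910) − 1.17(13) = 74 − 15.1875 + 168.78 − 15.21 = 212.3825.
∂Q_x/∂P_x = −2·0.03·P_x = -1.35, so E_p = -1.35·(22.5/212.3825) ≈ -0.143.
|E_p| < 1: demand is inelastic.

-0.143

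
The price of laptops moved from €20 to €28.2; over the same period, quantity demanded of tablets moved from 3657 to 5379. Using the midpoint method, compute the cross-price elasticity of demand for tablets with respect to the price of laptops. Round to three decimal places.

%ΔQ_x = (5379 − 3657)/[(3657+5379)/2] = 1722/4518 ≈ 0.3811.
%ΔP_y = (28.2 − 20)/[(20+28.2)/2] ≈ 0.3402.
E_xy = 0.3811/0.3402 ≈ 1.120.
E_xy > 0, so tablets and laptops are substitutes.

1.120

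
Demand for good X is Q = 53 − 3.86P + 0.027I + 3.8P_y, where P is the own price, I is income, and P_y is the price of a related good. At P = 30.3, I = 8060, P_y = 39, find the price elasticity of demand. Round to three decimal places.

First evaluate Q: 53 − 3.86(30.3) + 0.027(8060) + 3.8(39) = 53 − 116.958 + 217.62 + 148.2 = 301.862.
∂Q/∂P = −3.86, so E_p = (−3.86)·(30.3/301.862) ≈ -0.387.
|E_p| < 1: demand is inelastic.

-0.387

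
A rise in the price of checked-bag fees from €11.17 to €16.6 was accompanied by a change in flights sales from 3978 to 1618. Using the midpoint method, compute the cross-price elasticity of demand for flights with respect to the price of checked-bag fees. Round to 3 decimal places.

%ΔQ_x = (1618 − 3978)/[(3978+1618)/2] = -2360/2798 ≈ -0.8435.
%ΔP_y = (16.6 − 11.17)/[(11.17+16.6)/2] ≈ 0.3911.
E_xy = -0.8435/0.3911 ≈ -2.157.
E_xy < 0, so flights and checked-bag fees are complements.

-2.157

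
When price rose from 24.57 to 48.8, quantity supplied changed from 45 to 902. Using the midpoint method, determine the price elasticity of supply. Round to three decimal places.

%Δq = (902 − 45)/[(45 + 902)/2] = 857/473.5 ≈ 1.8099.
%ΔP = (48.8 − 24.57)/[(24.57 + 48.8)/2] = 24.23/36.685 ≈ 0.6605.
Arc elasticity E = %Δq/%ΔP ≈ 1.8099/0.6605 ≈ 2.740.
|E| > 1: supply is elastic over this range.

2.740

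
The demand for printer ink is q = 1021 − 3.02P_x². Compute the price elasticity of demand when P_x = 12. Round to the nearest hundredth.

-1.48

At P_x = 12, q = 586.12.
dq/dP_x = −2·3.02·P_x = −72.48.
Point elasticity E = (dq/dP_x)·(P_x/q) = -72.48 × 12/586.12 ≈ -1.48.
|E| > 1, so demand is elastic at this price.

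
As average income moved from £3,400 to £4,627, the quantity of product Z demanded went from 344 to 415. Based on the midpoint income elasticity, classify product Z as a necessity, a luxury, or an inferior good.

%ΔQ = (415 − 344)/[(344+415)/2] = 71/379.5 ≈ 0.1871.
%ΔI = (4,627 − 3,400)/[(3,400+4,627)/2] = 1227/4013.5 ≈ 0.3057.
E_I = %ΔQ/%ΔI ≈ 0.612.
E_I ∈ (0,1): normal good (necessity).

necessity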